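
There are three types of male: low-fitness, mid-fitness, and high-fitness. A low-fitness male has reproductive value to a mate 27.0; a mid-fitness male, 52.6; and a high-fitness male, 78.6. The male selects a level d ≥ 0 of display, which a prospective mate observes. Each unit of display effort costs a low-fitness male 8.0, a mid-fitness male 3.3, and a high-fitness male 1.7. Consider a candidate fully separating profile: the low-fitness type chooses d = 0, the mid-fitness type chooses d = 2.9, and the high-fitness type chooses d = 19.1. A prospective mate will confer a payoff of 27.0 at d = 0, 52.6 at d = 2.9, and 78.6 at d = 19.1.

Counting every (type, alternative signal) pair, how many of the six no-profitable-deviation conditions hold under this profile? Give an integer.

High-fitness (own payoff 78.6 − 1.7×19.1 = 46.13): to d=0 gives 27.0 → no gain ✓; to d=2.9 gives 52.6 − 1.7×2.9 = 47.67 → profitable ✗.
Mid-fitness (own payoff 52.6 − 3.3×2.9 = 43.03): to d=0 gives 27.0 → no gain ✓; to d=19.1 gives 78.6 − 3.3×19.1 = 15.57 → no gain ✓.
Low-fitness (own payoff 27.0): to d=2.9 gives 52.6 − 8.0×2.9 = 29.4 → profitable ✗; to d=19.1 gives 78.6 − 8.0×19.1 = -74.2 → no gain ✓.
4 of the 6 constraints hold; not an equilibrium.

4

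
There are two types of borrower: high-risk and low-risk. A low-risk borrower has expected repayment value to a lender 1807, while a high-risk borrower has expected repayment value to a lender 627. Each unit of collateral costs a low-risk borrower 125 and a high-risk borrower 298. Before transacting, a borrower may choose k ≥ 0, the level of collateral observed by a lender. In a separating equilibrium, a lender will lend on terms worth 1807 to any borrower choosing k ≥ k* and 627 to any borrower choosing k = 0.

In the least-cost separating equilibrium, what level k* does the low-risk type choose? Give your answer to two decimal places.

3.96

A high-risk borrower choosing k = 0 receives 627.
Imitating at k* instead would pay 1807 at cost 298·k*, netting 1807 − 298·k*.
Indifference: 627 = 1807 − 298·k*, so k* = (1807 − 627) / 298 ≈ 3.96.
At k* the high-risk type's incentive constraint just binds; the low-risk type strictly prefers k* since its per-unit cost is lower.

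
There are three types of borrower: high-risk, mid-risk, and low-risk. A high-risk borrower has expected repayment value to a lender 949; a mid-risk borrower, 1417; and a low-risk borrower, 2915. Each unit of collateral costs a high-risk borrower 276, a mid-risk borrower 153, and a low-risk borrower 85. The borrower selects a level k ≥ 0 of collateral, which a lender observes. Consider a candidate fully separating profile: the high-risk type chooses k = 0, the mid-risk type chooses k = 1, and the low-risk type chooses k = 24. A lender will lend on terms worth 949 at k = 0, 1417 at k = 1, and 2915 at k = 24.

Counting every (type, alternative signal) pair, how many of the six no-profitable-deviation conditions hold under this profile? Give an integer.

Low-risk (own payoff 2915 − 85×24 = 875): to k=0 gives 949 → profitable ✗; to k=1 gives 1417 − 85×1 = 1332 → profitable ✗.
High-risk (own payoff 949): to k=1 gives 1417 − 276×1 = 1141 → profitable ✗; to k=24 gives 2915 − 276×24 = -3709 → no gain ✓.
Mid-risk (own payoff 1417 − 153×1 = 1264): to k=0 gives 949 → no gain ✓; to k=24 gives 2915 − 153×24 = -757 → no gain ✓.
3 of the 6 constraints hold; not an equilibrium.

3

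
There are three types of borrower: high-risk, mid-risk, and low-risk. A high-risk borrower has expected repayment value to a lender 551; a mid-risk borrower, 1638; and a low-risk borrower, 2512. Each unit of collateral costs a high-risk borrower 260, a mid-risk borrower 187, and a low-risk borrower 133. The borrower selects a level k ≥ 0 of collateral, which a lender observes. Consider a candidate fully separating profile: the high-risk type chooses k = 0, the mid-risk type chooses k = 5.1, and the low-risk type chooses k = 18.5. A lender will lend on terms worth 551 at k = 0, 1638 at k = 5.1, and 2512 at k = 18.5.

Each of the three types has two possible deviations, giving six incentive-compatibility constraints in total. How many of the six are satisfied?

4

Mid-risk (own payoff 1638 − 187×5.1 = 684.3): to k=0 gives 551 → no gain ✓; to k=18.5 gives 2512 − 187×18.5 = -947.5 → no gain ✓.
Low-risk (own payoff 2512 − 133×18.5 = 51.5): to k=0 gives 551 → profitable ✗; to k=5.1 gives 1638 − 133×5.1 = 959.7 → profitable ✗.
High-risk (own payoff 551): to k=5.1 gives 1638 − 260×5.1 = 312 → no gain ✓; to k=18.5 gives 2512 − 260×18.5 = -2298 → no gain ✓.
4 of the 6 constraints hold; not an equilibrium.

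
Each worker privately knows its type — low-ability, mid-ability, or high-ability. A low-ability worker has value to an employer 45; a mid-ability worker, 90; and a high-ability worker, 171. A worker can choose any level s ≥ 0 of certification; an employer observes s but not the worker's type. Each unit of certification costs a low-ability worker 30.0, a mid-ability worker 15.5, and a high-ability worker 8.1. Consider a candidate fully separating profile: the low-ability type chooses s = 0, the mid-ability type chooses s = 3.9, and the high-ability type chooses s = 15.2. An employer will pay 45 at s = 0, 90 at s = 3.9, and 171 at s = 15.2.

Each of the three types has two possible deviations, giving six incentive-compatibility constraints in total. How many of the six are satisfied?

4

Mid-ability (own payoff 90 − 15.5×3.9 = 29.55): to s=0 gives 45 → profitable ✗; to s=15.2 gives 171 − 15.5×15.2 = -64.6 → no gain ✓.
Low-ability (own payoff 45): to s=3.9 gives 90 − 30.0×3.9 = -27 → no gain ✓; to s=15.2 gives 171 − 30.0×15.2 = -285 → no gain ✓.
High-ability (own payoff 171 − 8.1×15.2 = 47.88): to s=0 gives 45 → no gain ✓; to s=3.9 gives 90 − 8.1×3.9 = 58.41 → profitable ✗.
4 of the 6 constraints hold; not an equilibrium.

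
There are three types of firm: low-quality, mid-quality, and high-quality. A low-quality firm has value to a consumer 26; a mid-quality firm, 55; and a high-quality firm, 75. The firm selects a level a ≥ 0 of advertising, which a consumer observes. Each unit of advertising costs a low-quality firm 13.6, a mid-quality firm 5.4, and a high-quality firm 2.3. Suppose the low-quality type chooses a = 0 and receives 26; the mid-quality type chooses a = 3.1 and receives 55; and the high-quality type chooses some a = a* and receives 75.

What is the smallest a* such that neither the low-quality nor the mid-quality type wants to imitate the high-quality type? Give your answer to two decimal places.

Low-quality type (on-path payoff 26) won't mimic when 26 ≥ 75 − 13.6·a*, i.e. a* ≥ 3.60.
Mid-quality type (on-path payoff 55 − 5.4×3.1 = 38.26) won't mimic when 38.26 ≥ 75 − 5.4·a*, i.e. a* ≥ 6.80.
Both must hold, so a* = max(3.60, 6.80) = 6.80. The mid-quality type's constraint binds.

6.80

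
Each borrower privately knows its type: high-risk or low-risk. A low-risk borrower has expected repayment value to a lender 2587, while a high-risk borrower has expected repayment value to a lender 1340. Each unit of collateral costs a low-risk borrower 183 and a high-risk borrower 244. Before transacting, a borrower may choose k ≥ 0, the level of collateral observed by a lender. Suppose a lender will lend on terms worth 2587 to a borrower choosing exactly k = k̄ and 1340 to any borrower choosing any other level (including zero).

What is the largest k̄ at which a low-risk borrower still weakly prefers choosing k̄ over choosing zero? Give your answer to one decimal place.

Choosing k̄ yields the low-risk type 2587 − 183·k̄; choosing zero yields 1340.
The low-risk type is indifferent at 2587 − 183·k̄ = 1340, i.e. k̄ = (2587 − 1340) / 183 ≈ 6.8.
For any k̄ above 6.8 the low-risk type would rather pool at zero, so separation collapses.

6.8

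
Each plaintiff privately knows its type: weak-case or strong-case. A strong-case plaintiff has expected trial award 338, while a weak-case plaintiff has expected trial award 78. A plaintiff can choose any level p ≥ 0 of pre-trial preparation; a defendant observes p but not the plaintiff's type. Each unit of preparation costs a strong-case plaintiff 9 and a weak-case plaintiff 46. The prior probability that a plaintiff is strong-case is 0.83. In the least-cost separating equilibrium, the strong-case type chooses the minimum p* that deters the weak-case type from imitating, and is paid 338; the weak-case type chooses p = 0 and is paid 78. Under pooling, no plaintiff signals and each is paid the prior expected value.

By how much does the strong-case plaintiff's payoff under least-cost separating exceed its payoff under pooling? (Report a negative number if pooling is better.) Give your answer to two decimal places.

-6.67

Least-cost separating signal: p* solves 78 = 338 − 46·p*, so p* = (338 − 78)/46 ≈ 5.6522.
Strong-case type's separating payoff: 338 − 9 × p* = 338 − 9 × (338 − 78)/46 = 338 − 2340/46 ≈ 287.1304.
Pooling payoff: 0.83 × 338 + 0.17 × 78 = 293.8.
Difference: 287.1304 − 293.8 = -6.6696, i.e. -6.67 to two decimal places.
The strong-case type would prefer the pooling outcome.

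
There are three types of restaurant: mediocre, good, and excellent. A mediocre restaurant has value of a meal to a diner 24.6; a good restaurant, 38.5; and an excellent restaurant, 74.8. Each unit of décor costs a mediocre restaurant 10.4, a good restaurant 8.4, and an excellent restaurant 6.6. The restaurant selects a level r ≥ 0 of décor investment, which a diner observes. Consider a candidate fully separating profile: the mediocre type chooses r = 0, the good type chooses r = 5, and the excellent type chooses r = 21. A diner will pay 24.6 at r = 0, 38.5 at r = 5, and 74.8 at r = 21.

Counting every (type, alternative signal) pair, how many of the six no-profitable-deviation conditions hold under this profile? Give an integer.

Good (own payoff 38.5 − 8.4×5 = -3.5): to r=0 gives 24.6 → profitable ✗; to r=21 gives 74.8 − 8.4×21 = -101.6 → no gain ✓.
Excellent (own payoff 74.8 − 6.6×21 = -63.8): to r=0 gives 24.6 → profitable ✗; to r=5 gives 38.5 − 6.6×5 = 5.5 → profitable ✗.
Mediocre (own payoff 24.6): to r=5 gives 38.5 − 10.4×5 = -13.5 → no gain ✓; to r=21 gives 74.8 − 10.4×21 = -143.6 → no gain ✓.
3 of the 6 constraints hold; not an equilibrium.

3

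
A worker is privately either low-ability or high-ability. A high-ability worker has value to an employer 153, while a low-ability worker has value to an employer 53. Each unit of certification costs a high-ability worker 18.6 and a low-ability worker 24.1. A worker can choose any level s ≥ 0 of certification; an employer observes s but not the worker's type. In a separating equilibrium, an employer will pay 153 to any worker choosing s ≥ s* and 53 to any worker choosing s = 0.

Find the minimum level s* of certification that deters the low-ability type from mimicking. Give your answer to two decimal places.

4.15

A low-ability worker choosing s = 0 receives 53.
Imitating at s* instead would pay 153 at cost 24.1·s*, netting 153 − 24.1·s*.
Indifference: 53 = 153 − 24.1·s*, so s* = (153 − 53) / 24.1 ≈ 4.15.
This is the low-ability type's binding incentive-compatibility constraint; any s ≥ 4.15 sustains separation on that side.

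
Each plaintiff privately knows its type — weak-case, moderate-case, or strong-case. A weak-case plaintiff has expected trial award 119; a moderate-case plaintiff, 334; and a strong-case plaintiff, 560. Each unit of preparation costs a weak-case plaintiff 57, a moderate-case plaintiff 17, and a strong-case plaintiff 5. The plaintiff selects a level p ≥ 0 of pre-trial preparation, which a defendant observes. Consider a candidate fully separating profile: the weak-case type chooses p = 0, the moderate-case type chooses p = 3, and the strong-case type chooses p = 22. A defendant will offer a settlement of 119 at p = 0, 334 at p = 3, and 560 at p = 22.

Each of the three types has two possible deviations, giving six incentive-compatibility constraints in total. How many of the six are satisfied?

Moderate-case (own payoff 334 − 17×3 = 283): to p=0 gives 119 → no gain ✓; to p=22 gives 560 − 17×22 = 186 → no gain ✓.
Weak-case (own payoff 119): to p=3 gives 334 − 57×3 = 163 → profitable ✗; to p=22 gives 560 − 57×22 = -694 → no gain ✓.
Strong-case (own payoff 560 − 5×22 = 450): to p=0 gives 119 → no gain ✓; to p=3 gives 334 − 5×3 = 319 → no gain ✓.
5 of the 6 constraints hold; not an equilibrium.

5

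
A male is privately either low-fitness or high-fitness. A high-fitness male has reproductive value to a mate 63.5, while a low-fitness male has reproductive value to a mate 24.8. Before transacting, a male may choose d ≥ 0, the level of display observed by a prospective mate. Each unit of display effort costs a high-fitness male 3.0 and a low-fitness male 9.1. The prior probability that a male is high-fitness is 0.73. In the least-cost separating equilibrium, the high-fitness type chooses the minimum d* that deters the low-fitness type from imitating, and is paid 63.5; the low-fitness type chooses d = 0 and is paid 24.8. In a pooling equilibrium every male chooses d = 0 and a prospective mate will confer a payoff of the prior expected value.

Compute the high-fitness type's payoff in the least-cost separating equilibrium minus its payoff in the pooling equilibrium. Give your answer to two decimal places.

Least-cost separating signal: d* solves 24.8 = 63.5 − 9.1·d*, so d* = (63.5 − 24.8)/9.1 ≈ 4.2527.
High-fitness type's separating payoff: 63.5 − 3.0 × d* = 63.5 − 3.0 × (63.5 − 24.8)/9.1 = 63.5 − 116.1/9.1 ≈ 50.7418.
Pooling payoff: 0.73 × 63.5 + 0.27 × 24.8 = 53.051.
Difference: 50.7418 − 53.051 = -2.3092, i.e. -2.31 to two decimal places.
The high-fitness type would prefer the pooling outcome.

-2.31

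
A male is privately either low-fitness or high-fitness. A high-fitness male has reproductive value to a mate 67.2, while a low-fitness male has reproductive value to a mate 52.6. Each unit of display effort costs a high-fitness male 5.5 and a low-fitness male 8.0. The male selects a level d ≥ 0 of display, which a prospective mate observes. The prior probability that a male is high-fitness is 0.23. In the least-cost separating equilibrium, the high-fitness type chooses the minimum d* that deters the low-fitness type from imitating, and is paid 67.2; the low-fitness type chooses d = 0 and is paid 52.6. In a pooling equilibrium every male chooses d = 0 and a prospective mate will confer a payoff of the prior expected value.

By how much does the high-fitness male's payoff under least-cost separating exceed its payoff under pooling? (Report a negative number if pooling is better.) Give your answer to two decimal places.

Least-cost separating signal: d* solves 52.6 = 67.2 − 8.0·d*, so d* = (67.2 − 52.6)/8.0 = 1.825.
High-fitness type's separating payoff: 67.2 − 5.5 × d* = 67.2 − 5.5 × (67.2 − 52.6)/8.0 = 67.2 − 80.3/8.0 = 57.1625.
Pooling payoff: 0.23 × 67.2 + 0.77 × 52.6 = 55.958.
Difference: 57.1625 − 55.958 = 1.2045, i.e. 1.20 to two decimal places.
The high-fitness type prefers to separate.

1.20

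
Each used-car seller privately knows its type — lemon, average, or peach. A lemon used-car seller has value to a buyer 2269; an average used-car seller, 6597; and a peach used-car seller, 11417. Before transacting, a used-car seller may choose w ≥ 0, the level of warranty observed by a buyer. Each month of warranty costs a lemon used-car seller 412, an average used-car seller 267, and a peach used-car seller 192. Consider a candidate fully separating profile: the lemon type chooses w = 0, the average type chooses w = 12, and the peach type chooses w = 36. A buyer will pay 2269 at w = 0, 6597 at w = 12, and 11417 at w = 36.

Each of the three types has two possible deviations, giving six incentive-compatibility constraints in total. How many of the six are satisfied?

Lemon (own payoff 2269): to w=12 gives 6597 − 412×12 = 1653 → no gain ✓; to w=36 gives 11417 − 412×36 = -3415 → no gain ✓.
Peach (own payoff 11417 − 192×36 = 4505): to w=0 gives 2269 → no gain ✓; to w=12 gives 6597 − 192×12 = 4293 → no gain ✓.
Average (own payoff 6597 − 267×12 = 3393): to w=0 gives 2269 → no gain ✓; to w=36 gives 11417 − 267×36 = 1805 → no gain ✓.
6 of the 6 constraints hold; this profile is a separating equilibrium.

6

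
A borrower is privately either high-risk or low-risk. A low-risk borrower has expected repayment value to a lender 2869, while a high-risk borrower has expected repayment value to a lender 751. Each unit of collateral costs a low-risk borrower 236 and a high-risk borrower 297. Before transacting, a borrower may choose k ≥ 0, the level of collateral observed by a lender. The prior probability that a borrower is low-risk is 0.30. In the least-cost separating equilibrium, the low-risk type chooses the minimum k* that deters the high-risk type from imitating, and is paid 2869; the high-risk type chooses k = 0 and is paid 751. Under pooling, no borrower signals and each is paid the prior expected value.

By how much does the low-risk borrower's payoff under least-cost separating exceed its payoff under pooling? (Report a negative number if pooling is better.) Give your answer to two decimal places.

Least-cost separating signal: k* solves 751 = 2869 − 297·k*, so k* = (2869 − 751)/297 ≈ 7.1313.
Low-risk type's separating payoff: 2869 − 236 × k* = 2869 − 236 × (2869 − 751)/297 = 2869 − 499848/297 ≈ 1186.0101.
Pooling payoff: 0.30 × 2869 + 0.70 × 751 = 1386.4.
Difference: 1186.0101 − 1386.4 = -200.3899, i.e. -200.39 to two decimal places.
The low-risk type would prefer the pooling outcome.

-200.39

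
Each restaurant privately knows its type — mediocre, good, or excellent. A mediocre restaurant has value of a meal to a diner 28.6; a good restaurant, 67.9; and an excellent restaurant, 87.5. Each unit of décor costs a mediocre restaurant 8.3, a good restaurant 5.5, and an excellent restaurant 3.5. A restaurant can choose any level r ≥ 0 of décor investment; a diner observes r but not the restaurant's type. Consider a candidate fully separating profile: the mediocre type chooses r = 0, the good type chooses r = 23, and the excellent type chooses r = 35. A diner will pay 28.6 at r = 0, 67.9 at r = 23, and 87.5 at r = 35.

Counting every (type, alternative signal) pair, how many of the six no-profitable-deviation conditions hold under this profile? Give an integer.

Good (own payoff 67.9 − 5.5×23 = -58.6): to r=0 gives 28.6 → profitable ✗; to r=35 gives 87.5 − 5.5×35 = -105 → no gain ✓.
Excellent (own payoff 87.5 − 3.5×35 = -35): to r=0 gives 28.6 → profitable ✗; to r=23 gives 67.9 − 3.5×23 = -12.6 → profitable ✗.
Mediocre (own payoff 28.6): to r=23 gives 67.9 − 8.3×23 = -123 → no gain ✓; to r=35 gives 87.5 − 8.3×35 = -203 → no gain ✓.
3 of the 6 constraints hold; not an equilibrium.

3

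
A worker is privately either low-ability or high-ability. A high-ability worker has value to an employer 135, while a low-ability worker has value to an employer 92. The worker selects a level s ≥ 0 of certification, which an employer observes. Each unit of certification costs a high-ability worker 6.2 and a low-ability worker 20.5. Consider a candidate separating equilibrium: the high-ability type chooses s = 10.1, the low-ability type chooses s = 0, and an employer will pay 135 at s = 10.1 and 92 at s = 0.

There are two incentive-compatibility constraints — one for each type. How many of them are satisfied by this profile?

1

Low-ability type: stay at 0 → 92; mimic → 135 − 20.5 × 10.1 = -72.05. IC holds (92 ≥ -72.05).
High-ability type: signal → 135 − 6.2 × 10.1 = 72.38; deviate to 0 → 92. IC fails (72.38 < 92).
1 of 2 constraints hold, so this profile is not an equilibrium.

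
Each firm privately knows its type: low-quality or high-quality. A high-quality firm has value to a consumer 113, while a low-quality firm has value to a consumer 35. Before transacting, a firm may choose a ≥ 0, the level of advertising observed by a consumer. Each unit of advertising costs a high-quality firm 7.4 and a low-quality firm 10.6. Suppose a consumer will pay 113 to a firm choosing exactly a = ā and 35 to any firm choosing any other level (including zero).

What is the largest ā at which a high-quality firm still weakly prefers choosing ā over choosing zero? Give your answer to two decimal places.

10.54

Choosing ā yields the high-quality type 113 − 7.4·ā; choosing zero yields 35.
The high-quality type is indifferent at 113 − 7.4·ā = 35, i.e. ā = (113 − 35) / 7.4 ≈ 10.54.
For any ā above 10.54 the high-quality type would rather pool at zero, so separation collapses.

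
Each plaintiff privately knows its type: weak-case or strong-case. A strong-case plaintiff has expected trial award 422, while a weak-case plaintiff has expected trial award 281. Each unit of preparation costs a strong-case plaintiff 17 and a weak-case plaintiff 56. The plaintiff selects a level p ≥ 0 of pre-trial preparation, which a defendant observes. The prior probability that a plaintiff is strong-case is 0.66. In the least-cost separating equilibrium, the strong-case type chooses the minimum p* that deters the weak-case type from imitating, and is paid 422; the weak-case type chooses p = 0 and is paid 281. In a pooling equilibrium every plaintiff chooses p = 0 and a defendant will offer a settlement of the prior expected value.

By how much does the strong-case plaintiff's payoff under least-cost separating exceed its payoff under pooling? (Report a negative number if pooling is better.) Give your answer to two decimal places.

Least-cost separating signal: p* solves 281 = 422 − 56·p*, so p* = (422 − 281)/56 ≈ 2.5179.
Strong-case type's separating payoff: 422 − 17 × p* = 422 − 17 × (422 − 281)/56 = 422 − 2397/56 ≈ 379.1964.
Pooling payoff: 0.66 × 422 + 0.34 × 281 = 374.06.
Difference: 379.1964 − 374.06 = 5.1364, i.e. 5.14 to two decimal places.
The strong-case type prefers to separate.

5.14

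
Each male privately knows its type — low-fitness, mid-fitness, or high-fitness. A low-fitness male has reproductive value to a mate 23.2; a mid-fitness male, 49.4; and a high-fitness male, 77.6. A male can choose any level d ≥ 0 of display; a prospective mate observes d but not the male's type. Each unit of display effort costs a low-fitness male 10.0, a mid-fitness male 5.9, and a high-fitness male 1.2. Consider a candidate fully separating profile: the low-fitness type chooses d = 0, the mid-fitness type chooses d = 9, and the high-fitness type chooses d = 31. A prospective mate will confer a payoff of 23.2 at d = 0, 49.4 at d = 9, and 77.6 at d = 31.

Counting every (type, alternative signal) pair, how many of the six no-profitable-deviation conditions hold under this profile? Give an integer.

Mid-fitness (own payoff 49.4 − 5.9×9 = -3.7): to d=0 gives 23.2 → profitable ✗; to d=31 gives 77.6 − 5.9×31 = -105.3 → no gain ✓.
Low-fitness (own payoff 23.2): to d=9 gives 49.4 − 10.0×9 = -40.6 → no gain ✓; to d=31 gives 77.6 − 10.0×31 = -232.4 → no gain ✓.
High-fitness (own payoff 77.6 − 1.2×31 = 40.4): to d=0 gives 23.2 → no gain ✓; to d=9 gives 49.4 − 1.2×9 = 38.6 → no gain ✓.
5 of the 6 constraints hold; not an equilibrium.

5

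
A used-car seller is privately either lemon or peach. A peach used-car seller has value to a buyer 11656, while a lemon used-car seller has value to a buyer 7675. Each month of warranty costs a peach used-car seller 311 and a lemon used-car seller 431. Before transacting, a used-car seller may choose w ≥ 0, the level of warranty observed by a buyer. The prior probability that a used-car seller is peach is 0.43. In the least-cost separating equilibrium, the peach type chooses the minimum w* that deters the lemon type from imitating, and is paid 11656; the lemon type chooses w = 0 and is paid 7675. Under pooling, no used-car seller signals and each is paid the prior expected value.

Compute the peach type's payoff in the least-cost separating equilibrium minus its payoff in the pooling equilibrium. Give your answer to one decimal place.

-603.4

Least-cost separating signal: w* solves 7675 = 11656 − 431·w*, so w* = (11656 − 7675)/431 ≈ 9.2367.
Peach type's separating payoff: 11656 − 311 × w* = 11656 − 311 × (11656 − 7675)/431 = 11656 − 1238091/431 ≈ 8783.399.
Pooling payoff: 0.43 × 11656 + 0.57 × 7675 = 9386.83.
Difference: 8783.399 − 9386.83 = -603.431, i.e. -603.4 to one decimal place.
The peach type would prefer the pooling outcome.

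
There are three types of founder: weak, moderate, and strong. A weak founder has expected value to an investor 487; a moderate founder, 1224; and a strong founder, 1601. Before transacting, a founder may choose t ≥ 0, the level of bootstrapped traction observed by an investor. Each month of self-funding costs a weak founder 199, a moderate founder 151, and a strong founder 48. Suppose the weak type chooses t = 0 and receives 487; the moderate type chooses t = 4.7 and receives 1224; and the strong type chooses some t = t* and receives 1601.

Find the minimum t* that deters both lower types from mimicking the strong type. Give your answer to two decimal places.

7.20

Weak type (on-path payoff 487) won't mimic when 487 ≥ 1601 − 199·t*, i.e. t* ≥ 5.60.
Moderate type (on-path payoff 1224 − 151×4.7 = 514.3) won't mimic when 514.3 ≥ 1601 − 151·t*, i.e. t* ≥ 7.20.
Both must hold, so t* = max(5.60, 7.20) = 7.20. The moderate type's constraint binds.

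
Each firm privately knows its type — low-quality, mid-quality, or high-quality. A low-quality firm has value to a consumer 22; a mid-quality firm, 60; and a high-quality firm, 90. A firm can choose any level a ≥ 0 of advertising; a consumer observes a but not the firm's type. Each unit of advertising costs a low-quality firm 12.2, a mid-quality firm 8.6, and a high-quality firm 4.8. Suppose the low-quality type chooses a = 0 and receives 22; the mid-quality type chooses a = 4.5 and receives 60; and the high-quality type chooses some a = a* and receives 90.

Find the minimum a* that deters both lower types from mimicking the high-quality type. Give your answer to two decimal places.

Mid-quality type (on-path payoff 60 − 8.6×4.5 = 21.3) won't mimic when 21.3 ≥ 90 − 8.6·a*, i.e. a* ≥ 7.99.
Low-quality type (on-path payoff 22) won't mimic when 22 ≥ 90 − 12.2·a*, i.e. a* ≥ 5.57.
Both must hold, so a* = max(5.57, 7.99) = 7.99. The mid-quality type's constraint binds.

7.99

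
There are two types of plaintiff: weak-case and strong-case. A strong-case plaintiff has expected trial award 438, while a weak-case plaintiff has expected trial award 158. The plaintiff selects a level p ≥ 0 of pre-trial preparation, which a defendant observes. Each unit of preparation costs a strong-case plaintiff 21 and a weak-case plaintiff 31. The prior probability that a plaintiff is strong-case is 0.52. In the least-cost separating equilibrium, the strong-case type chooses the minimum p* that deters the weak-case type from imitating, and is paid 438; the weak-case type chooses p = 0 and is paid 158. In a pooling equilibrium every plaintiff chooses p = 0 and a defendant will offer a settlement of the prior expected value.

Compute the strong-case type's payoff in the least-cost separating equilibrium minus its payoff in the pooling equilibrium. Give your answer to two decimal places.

-55.28

Least-cost separating signal: p* solves 158 = 438 − 31·p*, so p* = (438 − 158)/31 ≈ 9.0323.
Strong-case type's separating payoff: 438 − 21 × p* = 438 − 21 × (438 − 158)/31 = 438 − 5880/31 ≈ 248.3226.
Pooling payoff: 0.52 × 438 + 0.48 × 158 = 303.6.
Difference: 248.3226 − 303.6 = -55.2774, i.e. -55.28 to two decimal places.
The strong-case type would prefer the pooling outcome.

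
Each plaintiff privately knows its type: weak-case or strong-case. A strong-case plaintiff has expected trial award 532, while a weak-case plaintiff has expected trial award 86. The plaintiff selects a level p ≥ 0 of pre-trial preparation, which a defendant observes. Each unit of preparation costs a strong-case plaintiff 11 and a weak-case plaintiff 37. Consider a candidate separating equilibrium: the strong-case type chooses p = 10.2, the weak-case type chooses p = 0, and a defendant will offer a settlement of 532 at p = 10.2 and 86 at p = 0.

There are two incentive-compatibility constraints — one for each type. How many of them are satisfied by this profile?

Weak-case type: stay at 0 → 86; mimic → 532 − 37 × 10.2 = 154.6. IC fails (86 < 154.6).
Strong-case type: signal → 532 − 11 × 10.2 = 419.8; deviate to 0 → 86. IC holds (419.8 ≥ 86).
1 of 2 constraints hold, so this profile is not an equilibrium.

1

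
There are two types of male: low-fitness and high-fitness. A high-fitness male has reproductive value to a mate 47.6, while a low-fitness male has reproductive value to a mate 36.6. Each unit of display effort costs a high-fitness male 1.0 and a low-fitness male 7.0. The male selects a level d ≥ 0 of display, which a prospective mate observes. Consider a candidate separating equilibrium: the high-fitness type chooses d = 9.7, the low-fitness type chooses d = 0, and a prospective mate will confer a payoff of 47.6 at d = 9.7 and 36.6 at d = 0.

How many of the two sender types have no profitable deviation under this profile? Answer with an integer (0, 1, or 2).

2

Low-fitness type: stay at 0 → 36.6; mimic → 47.6 − 7.0 × 9.7 = -20.3. IC holds (36.6 ≥ -20.3).
High-fitness type: signal → 47.6 − 1.0 × 9.7 = 37.9; deviate to 0 → 36.6. IC holds (37.9 ≥ 36.6).
2 of 2 constraints hold, so this is a separating equilibrium.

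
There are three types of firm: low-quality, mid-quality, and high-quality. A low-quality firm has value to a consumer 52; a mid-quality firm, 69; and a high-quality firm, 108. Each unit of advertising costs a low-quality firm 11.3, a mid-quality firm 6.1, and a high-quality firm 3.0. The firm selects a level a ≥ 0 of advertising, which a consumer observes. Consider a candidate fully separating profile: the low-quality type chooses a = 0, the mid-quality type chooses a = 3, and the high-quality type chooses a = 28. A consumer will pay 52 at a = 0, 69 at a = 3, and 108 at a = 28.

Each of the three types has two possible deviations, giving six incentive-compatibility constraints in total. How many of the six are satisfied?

Mid-quality (own payoff 69 − 6.1×3 = 50.7): to a=0 gives 52 → profitable ✗; to a=28 gives 108 − 6.1×28 = -62.8 → no gain ✓.
High-quality (own payoff 108 − 3.0×28 = 24): to a=0 gives 52 → profitable ✗; to a=3 gives 69 − 3.0×3 = 60 → profitable ✗.
Low-quality (own payoff 52): to a=3 gives 69 − 11.3×3 = 35.1 → no gain ✓; to a=28 gives 108 − 11.3×28 = -208.4 → no gain ✓.
3 of the 6 constraints hold; not an equilibrium.

3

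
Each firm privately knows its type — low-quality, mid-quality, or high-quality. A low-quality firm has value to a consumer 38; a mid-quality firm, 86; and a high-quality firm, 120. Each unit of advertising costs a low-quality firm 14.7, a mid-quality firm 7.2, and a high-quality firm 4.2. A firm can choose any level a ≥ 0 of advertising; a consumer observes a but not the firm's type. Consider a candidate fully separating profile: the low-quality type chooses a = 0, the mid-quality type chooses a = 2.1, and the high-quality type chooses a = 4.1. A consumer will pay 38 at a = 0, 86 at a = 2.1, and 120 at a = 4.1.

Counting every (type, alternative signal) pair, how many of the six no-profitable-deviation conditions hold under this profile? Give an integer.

Mid-quality (own payoff 86 − 7.2×2.1 = 70.88): to a=0 gives 38 → no gain ✓; to a=4.1 gives 120 − 7.2×4.1 = 90.48 → profitable ✗.
Low-quality (own payoff 38): to a=2.1 gives 86 − 14.7×2.1 = 55.13 → profitable ✗; to a=4.1 gives 120 − 14.7×4.1 = 59.73 → profitable ✗.
High-quality (own payoff 120 − 4.2×4.1 = 102.78): to a=0 gives 38 → no gain ✓; to a=2.1 gives 86 − 4.2×2.1 = 77.18 → no gain ✓.
3 of the 6 constraints hold; not an equilibrium.

3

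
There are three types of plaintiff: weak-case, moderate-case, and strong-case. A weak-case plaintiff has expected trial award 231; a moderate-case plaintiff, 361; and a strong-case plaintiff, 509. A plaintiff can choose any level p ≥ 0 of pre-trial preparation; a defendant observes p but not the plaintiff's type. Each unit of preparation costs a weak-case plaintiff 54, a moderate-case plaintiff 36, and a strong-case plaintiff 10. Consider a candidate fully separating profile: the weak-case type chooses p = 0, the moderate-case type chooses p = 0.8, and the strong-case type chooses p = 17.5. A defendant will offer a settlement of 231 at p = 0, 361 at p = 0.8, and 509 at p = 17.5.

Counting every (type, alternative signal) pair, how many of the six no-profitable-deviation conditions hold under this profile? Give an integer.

Strong-case (own payoff 509 − 10×17.5 = 334): to p=0 gives 231 → no gain ✓; to p=0.8 gives 361 − 10×0.8 = 353 → profitable ✗.
Moderate-case (own payoff 361 − 36×0.8 = 332.2): to p=0 gives 231 → no gain ✓; to p=17.5 gives 509 − 36×17.5 = -121 → no gain ✓.
Weak-case (own payoff 231): to p=0.8 gives 361 − 54×0.8 = 317.8 → profitable ✗; to p=17.5 gives 509 − 54×17.5 = -436 → no gain ✓.
4 of the 6 constraints hold; not an equilibrium.

4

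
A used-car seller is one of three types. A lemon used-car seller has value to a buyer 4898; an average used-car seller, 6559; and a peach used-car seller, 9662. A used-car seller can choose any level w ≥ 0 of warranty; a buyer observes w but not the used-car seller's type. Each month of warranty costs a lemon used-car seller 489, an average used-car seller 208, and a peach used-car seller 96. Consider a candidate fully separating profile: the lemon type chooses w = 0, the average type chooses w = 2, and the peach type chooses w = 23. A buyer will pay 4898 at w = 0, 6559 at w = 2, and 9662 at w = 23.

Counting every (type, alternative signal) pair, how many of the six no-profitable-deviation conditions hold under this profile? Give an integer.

Lemon (own payoff 4898): to w=2 gives 6559 − 489×2 = 5581 → profitable ✗; to w=23 gives 9662 − 489×23 = -1585 → no gain ✓.
Peach (own payoff 9662 − 96×23 = 7454): to w=0 gives 4898 → no gain ✓; to w=2 gives 6559 − 96×2 = 6367 → no gain ✓.
Average (own payoff 6559 − 208×2 = 6143): to w=0 gives 4898 → no gain ✓; to w=23 gives 9662 − 208×23 = 4878 → no gain ✓.
5 of the 6 constraints hold; not an equilibrium.

5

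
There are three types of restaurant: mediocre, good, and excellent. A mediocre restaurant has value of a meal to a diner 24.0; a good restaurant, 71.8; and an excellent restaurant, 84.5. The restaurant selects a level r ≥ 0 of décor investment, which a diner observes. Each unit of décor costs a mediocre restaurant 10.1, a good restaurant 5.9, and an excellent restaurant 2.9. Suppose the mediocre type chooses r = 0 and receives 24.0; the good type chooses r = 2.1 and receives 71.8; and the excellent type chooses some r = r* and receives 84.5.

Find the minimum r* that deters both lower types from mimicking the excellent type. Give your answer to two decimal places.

5.99

Mediocre type (on-path payoff 24.0) won't mimic when 24.0 ≥ 84.5 − 10.1·r*, i.e. r* ≥ 5.99.
Good type (on-path payoff 71.8 − 5.9×2.1 = 59.41) won't mimic when 59.41 ≥ 84.5 − 5.9·r*, i.e. r* ≥ 4.25.
Both must hold, so r* = max(5.99, 4.25) = 5.99. The mediocre type's constraint binds.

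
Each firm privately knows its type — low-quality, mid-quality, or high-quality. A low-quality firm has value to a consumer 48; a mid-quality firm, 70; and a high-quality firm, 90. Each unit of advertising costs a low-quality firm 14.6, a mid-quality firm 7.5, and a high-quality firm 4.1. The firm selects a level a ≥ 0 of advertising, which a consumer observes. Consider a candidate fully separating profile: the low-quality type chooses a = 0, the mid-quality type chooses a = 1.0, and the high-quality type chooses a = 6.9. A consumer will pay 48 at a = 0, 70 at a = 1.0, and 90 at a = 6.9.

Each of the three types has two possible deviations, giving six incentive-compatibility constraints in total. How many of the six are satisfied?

High-quality (own payoff 90 − 4.1×6.9 = 61.71): to a=0 gives 48 → no gain ✓; to a=1.0 gives 70 − 4.1×1.0 = 65.9 → profitable ✗.
Low-quality (own payoff 48): to a=1.0 gives 70 − 14.6×1.0 = 55.4 → profitable ✗; to a=6.9 gives 90 − 14.6×6.9 = -10.74 → no gain ✓.
Mid-quality (own payoff 70 − 7.5×1.0 = 62.5): to a=0 gives 48 → no gain ✓; to a=6.9 gives 90 − 7.5×6.9 = 38.25 → no gain ✓.
4 of the 6 constraints hold; not an equilibrium.

4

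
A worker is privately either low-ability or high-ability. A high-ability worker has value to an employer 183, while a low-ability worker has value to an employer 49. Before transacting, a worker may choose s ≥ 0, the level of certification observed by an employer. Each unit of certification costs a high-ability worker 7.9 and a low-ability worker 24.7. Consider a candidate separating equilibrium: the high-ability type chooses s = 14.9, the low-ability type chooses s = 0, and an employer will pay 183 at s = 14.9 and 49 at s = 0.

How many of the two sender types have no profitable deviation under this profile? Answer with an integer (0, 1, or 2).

Low-ability type: stay at 0 → 49; mimic → 183 − 24.7 × 14.9 = -185.03. IC holds (49 ≥ -185.03).
High-ability type: signal → 183 − 7.9 × 14.9 = 65.29; deviate to 0 → 49. IC holds (65.29 ≥ 49).
2 of 2 constraints hold, so this is a separating equilibrium.

2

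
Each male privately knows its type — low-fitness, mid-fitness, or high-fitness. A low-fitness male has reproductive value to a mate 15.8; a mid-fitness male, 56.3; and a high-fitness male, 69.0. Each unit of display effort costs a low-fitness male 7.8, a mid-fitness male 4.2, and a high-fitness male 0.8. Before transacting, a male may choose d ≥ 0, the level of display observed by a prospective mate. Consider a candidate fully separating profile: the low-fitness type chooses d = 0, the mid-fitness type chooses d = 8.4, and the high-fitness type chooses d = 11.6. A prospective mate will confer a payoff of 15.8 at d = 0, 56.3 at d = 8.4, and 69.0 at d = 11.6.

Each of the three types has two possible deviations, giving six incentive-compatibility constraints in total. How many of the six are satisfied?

High-fitness (own payoff 69.0 − 0.8×11.6 = 59.72): to d=0 gives 15.8 → no gain ✓; to d=8.4 gives 56.3 − 0.8×8.4 = 49.58 → no gain ✓.
Low-fitness (own payoff 15.8): to d=8.4 gives 56.3 − 7.8×8.4 = -9.22 → no gain ✓; to d=11.6 gives 69.0 − 7.8×11.6 = -21.48 → no gain ✓.
Mid-fitness (own payoff 56.3 − 4.2×8.4 = 21.02): to d=0 gives 15.8 → no gain ✓; to d=11.6 gives 69.0 − 4.2×11.6 = 20.28 → no gain ✓.
6 of the 6 constraints hold; this profile is a separating equilibrium.

6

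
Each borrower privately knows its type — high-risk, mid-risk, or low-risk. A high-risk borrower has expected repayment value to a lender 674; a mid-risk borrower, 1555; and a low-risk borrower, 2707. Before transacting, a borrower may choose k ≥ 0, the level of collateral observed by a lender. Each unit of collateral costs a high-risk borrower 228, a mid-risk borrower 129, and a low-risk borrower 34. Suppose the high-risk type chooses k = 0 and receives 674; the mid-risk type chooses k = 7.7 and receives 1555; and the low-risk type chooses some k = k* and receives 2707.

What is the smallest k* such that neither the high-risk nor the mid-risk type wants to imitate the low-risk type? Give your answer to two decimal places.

16.63

High-risk type (on-path payoff 674) won't mimic when 674 ≥ 2707 − 228·k*, i.e. k* ≥ 8.92.
Mid-risk type (on-path payoff 1555 − 129×7.7 = 561.7) won't mimic when 561.7 ≥ 2707 − 129·k*, i.e. k* ≥ 16.63.
Both must hold, so k* = max(8.92, 16.63) = 16.63. The mid-risk type's constraint binds.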